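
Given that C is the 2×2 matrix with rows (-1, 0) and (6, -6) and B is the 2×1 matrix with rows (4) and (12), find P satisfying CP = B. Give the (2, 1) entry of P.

C is on the left of P, so left-multiply by C⁻¹: P = C⁻¹B.
det C = 6; the adjugate gives C⁻¹ = [[-1, 0], [-1, -1/6]].
P = C⁻¹B = [[-1, 0], [-1, -1/6]] · [[4], [12]] = [[-4], [-6]].

-6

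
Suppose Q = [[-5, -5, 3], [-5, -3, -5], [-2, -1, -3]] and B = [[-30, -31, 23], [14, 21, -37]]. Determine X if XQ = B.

Q is on the right of X, so right-multiply by Q⁻¹: X = BQ⁻¹.
Q has determinant 2; Q⁻¹ = [[2, -9, 17], [-5/2, 21/2, -20], [-1/2, 5/2, -5]].
X = BQ⁻¹ = [[-30, -31, 23], [14, 21, -37]] · [[2, -9, 17], [-5/2, 21/2, -20], [-1/2, 5/2, -5]] = [[6, 2, -5], [-6, 2, 3]].

X = [[6, 2, -5], [-6, 2, 3]]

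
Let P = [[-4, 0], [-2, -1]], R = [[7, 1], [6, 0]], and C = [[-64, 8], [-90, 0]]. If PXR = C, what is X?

X = [[-2, 5], [4, 5]]

X = P⁻¹CR⁻¹ (apply P⁻¹ on the left and R⁻¹ on the right).
det P = 4, so P⁻¹ = [[-1/4, 0], [1/2, -1]].
det R = -6; the adjugate gives R⁻¹ = [[0, 1/6], [1, -7/6]].
P⁻¹C = [[16, -2], [58, 4]].
X = (P⁻¹C)R⁻¹ = [[-2, 5], [4, 5]].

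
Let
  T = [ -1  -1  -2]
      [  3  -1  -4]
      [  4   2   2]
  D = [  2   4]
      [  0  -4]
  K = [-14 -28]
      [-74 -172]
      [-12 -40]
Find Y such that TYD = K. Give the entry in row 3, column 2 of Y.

Isolating Y: multiply by T⁻¹ from the left and D⁻¹ from the right, so Y = T⁻¹KD⁻¹.
T has determinant -4; T⁻¹ = [[-3/2, 1/2, -1/2], [11/2, -3/2, 5/2], [-5/2, 1/2, -1]].
det D = -8, so D⁻¹ = [[1/2, 1/2], [0, -1/4]].
T⁻¹K = [[-10, -24], [4, 4], [10, 24]].
Y = (T⁻¹K)D⁻¹ = [[-5, 1], [2, 1], [5, -1]].

-1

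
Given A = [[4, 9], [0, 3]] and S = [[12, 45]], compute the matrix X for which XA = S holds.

X = [[3, 6]]

Right-multiplying both sides by A⁻¹ gives X = SA⁻¹.
det A = 12; the adjugate gives A⁻¹ = [[1/4, -3/4], [0, 1/3]].
X = SA⁻¹ = [[12, 45]] · [[1/4, -3/4], [0, 1/3]] = [[3, 6]].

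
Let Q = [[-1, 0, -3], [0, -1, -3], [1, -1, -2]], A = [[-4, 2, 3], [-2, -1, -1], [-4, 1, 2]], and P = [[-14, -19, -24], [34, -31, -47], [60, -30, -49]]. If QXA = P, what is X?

X = [[-3, -2, -4], [0, 0, 4], [0, -5, 4]]

X = Q⁻¹PA⁻¹ (apply Q⁻¹ on the left and A⁻¹ on the right).
det Q = -2; the adjugate gives Q⁻¹ = [[1/2, -3/2, 3/2], [3/2, -5/2, 3/2], [-1/2, 1/2, -1/2]].
det A = 2; the adjugate gives A⁻¹ = [[-1/2, -1/2, 1/2], [4, 2, -5], [-3, -2, 4]].
Q⁻¹P = [[32, -8, -15], [-16, 4, 8], [-6, 9, 13]].
X = (Q⁻¹P)A⁻¹ = [[-3, -2, -4], [0, 0, 4], [0, -5, 4]].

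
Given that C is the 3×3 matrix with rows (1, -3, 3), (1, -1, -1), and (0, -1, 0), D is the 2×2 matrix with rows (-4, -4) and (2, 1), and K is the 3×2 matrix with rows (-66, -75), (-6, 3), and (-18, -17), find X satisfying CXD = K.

Left-multiply by C⁻¹ and right-multiply by D⁻¹: X = C⁻¹KD⁻¹.
det C = -4, so C⁻¹ = [[1/4, 3/4, -3/2], [0, 0, -1], [1/4, -1/4, -1/2]].
D has determinant 4; D⁻¹ = [[1/4, 1], [-1/2, -1]].
C⁻¹K = [[6, 9], [18, 17], [-6, -11]].
X = (C⁻¹K)D⁻¹ = [[-3, -3], [-4, 1], [4, 5]].

X = [[-3, -3], [-4, 1], [4, 5]]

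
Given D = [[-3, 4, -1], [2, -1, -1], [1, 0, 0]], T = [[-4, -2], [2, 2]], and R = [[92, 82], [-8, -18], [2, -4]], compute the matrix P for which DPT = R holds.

P = [[-3, -5], [-3, 5], [2, -1]]

P = D⁻¹RT⁻¹ (apply D⁻¹ on the left and T⁻¹ on the right).
det D = -5, so D⁻¹ = [[0, 0, 1], [1/5, -1/5, 1], [-1/5, -4/5, 1]].
det T = -4; the adjugate gives T⁻¹ = [[-1/2, -1/2], [1/2, 1]].
D⁻¹R = [[2, -4], [22, 16], [-10, -6]].
P = (D⁻¹R)T⁻¹ = [[-3, -5], [-3, 5], [2, -1]].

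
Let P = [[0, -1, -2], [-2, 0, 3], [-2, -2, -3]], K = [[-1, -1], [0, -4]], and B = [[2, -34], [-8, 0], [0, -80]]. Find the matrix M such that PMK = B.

M = [[-1, -2], [-2, -5], [2, -2]]

M = P⁻¹BK⁻¹ (apply P⁻¹ on the left and K⁻¹ on the right).
det P = 4; the adjugate gives P⁻¹ = [[3/2, 1/4, -3/4], [-3, -1, 1], [1, 1/2, -1/2]].
det K = 4, so K⁻¹ = [[-1, 1/4], [0, -1/4]].
P⁻¹B = [[1, 9], [2, 22], [-2, 6]].
M = (P⁻¹B)K⁻¹ = [[-1, -2], [-2, -5], [2, -2]].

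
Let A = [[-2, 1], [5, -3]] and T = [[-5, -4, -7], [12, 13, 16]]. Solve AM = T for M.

M = [[3, -1, 5], [1, -6, 3]]

A is on the left of M, so left-multiply by A⁻¹: M = A⁻¹T.
det A = 1, so A⁻¹ = [[-3, -1], [-5, -2]].
M = A⁻¹T = [[-3, -1], [-5, -2]] · [[-5, -4, -7], [12, 13, 16]] = [[3, -1, 5], [1, -6, 3]].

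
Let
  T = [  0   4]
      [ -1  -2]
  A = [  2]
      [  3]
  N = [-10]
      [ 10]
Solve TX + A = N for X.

X = [[-1], [-3]]

TX = N − A = [[-12], [7]].
Since T multiplies X on the left, X = T⁻¹(N − A).
det T = 4, so T⁻¹ = [[-1/2, -1], [1/4, 0]].
X = T⁻¹(N − A) = [[-1], [-3]].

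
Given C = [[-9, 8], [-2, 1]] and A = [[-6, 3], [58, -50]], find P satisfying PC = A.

Since C sits to the right of P, P = AC⁻¹.
det C = 7, so C⁻¹ = [[1/7, -8/7], [2/7, -9/7]].
P = AC⁻¹ = [[-6, 3], [58, -50]] · [[1/7, -8/7], [2/7, -9/7]] = [[0, 3], [-6, -2]].

P = [[0, 3], [-6, -2]]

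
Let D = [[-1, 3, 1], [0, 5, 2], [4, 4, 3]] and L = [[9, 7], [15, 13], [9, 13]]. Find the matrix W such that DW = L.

W = [[1, 1], [5, 3], [-5, -1]]

Left-multiplying both sides by D⁻¹ gives W = D⁻¹L.
det D = -3; the adjugate gives D⁻¹ = [[-7/3, 5/3, -1/3], [-8/3, 7/3, -2/3], [20/3, -16/3, 5/3]].
W = D⁻¹L = [[-7/3, 5/3, -1/3], [-8/3, 7/3, -2/3], [20/3, -16/3, 5/3]] · [[9, 7], [15, 13], [9, 13]] = [[1, 1], [5, 3], [-5, -1]].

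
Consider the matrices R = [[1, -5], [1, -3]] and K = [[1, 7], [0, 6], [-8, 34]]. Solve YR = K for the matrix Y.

Y = [[-5, 6], [-3, 3], [-5, -3]]

Since R sits to the right of Y, Y = KR⁻¹.
det R = 2, so R⁻¹ = [[-3/2, 5/2], [-1/2, 1/2]].
Y = KR⁻¹ = [[1, 7], [0, 6], [-8, 34]] · [[-3/2, 5/2], [-1/2, 1/2]] = [[-5, 6], [-3, 3], [-5, -3]].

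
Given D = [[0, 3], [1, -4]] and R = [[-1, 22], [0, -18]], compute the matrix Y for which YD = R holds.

Y = [[6, -1], [-6, 0]]

Since D sits to the right of Y, Y = RD⁻¹.
D has determinant -3; D⁻¹ = [[4/3, 1], [1/3, 0]].
Y = RD⁻¹ = [[-1, 22], [0, -18]] · [[4/3, 1], [1/3, 0]] = [[6, -1], [-6, 0]].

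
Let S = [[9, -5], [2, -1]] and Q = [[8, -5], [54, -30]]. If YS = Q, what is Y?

S is on the right of Y, so right-multiply by S⁻¹: Y = QS⁻¹.
det S = 1, so S⁻¹ = [[-1, 5], [-2, 9]].
Y = QS⁻¹ = [[8, -5], [54, -30]] · [[-1, 5], [-2, 9]] = [[2, -5], [6, 0]].

Y = [[2, -5], [6, 0]]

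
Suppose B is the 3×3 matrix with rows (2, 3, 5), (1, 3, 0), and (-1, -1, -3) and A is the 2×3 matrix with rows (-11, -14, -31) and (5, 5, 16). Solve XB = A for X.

B is on the right of X, so right-multiply by B⁻¹: X = AB⁻¹.
det B = 1, so B⁻¹ = [[-9, 4, -15], [3, -1, 5], [2, -1, 3]].
X = AB⁻¹ = [[-11, -14, -31], [5, 5, 16]] · [[-9, 4, -15], [3, -1, 5], [2, -1, 3]] = [[-5, 1, 2], [2, -1, -2]].

X = [[-5, 1, 2], [2, -1, -2]]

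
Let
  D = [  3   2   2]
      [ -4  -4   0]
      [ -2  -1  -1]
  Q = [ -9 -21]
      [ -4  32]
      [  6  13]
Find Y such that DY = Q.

Left-multiplying both sides by D⁻¹ gives Y = D⁻¹Q.
det D = -4, so D⁻¹ = [[-1, 0, -2], [1, -1/4, 2], [1, 1/4, 1]].
Y = D⁻¹Q = [[-1, 0, -2], [1, -1/4, 2], [1, 1/4, 1]] · [[-9, -21], [-4, 32], [6, 13]] = [[-3, -5], [4, -3], [-4, 0]].

Y = [[-3, -5], [4, -3], [-4, 0]]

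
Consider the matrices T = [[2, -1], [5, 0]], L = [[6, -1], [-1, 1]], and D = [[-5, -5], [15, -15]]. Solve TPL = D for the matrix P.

P = [[0, -3], [2, 1]]

P = T⁻¹DL⁻¹ (apply T⁻¹ on the left and L⁻¹ on the right).
T has determinant 5; T⁻¹ = [[0, 1/5], [-1, 2/5]].
det L = 5; the adjugate gives L⁻¹ = [[1/5, 1/5], [1/5, 6/5]].
T⁻¹D = [[3, -3], [11, -1]].
P = (T⁻¹D)L⁻¹ = [[0, -3], [2, 1]].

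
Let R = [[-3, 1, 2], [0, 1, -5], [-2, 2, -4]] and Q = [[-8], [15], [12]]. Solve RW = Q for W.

Left-multiplying both sides by R⁻¹ gives W = R⁻¹Q.
det R = -4; the adjugate gives R⁻¹ = [[-3/2, -2, 7/4], [-5/2, -4, 15/4], [-1/2, -1, 3/4]].
W = R⁻¹Q = [[-3/2, -2, 7/4], [-5/2, -4, 15/4], [-1/2, -1, 3/4]] · [[-8], [15], [12]] = [[3], [5], [-2]].

W = [[3], [5], [-2]]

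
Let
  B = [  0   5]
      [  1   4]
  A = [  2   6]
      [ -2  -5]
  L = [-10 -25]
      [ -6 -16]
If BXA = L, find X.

X = [[-1, -2], [0, 1]]

Isolating X: multiply by B⁻¹ from the left and A⁻¹ from the right, so X = B⁻¹LA⁻¹.
det B = -5, so B⁻¹ = [[-4/5, 1], [1/5, 0]].
A has determinant 2; A⁻¹ = [[-5/2, -3], [1, 1]].
B⁻¹L = [[2, 4], [-2, -5]].
X = (B⁻¹L)A⁻¹ = [[-1, -2], [0, 1]].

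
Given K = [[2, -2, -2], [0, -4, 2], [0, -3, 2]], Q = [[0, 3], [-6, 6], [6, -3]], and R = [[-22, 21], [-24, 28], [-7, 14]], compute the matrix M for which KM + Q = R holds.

M = [[-5, 5], [5, -5], [1, 1]]

KM = R − Q = [[-22, 18], [-18, 22], [-13, 17]].
Since K multiplies M on the left, M = K⁻¹(R − Q).
det K = -4, so K⁻¹ = [[1/2, -5/2, 3], [0, -1, 1], [0, -3/2, 2]].
M = K⁻¹(R − Q) = [[-5, 5], [5, -5], [1, 1]].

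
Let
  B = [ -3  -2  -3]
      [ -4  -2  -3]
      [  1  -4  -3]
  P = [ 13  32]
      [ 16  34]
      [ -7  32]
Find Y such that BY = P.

Y = [[-3, -2], [4, -4], [-4, -6]]

Left-multiplying both sides by B⁻¹ gives Y = B⁻¹P.
B has determinant -6; B⁻¹ = [[1, -1, 0], [5/2, -2, -1/2], [-3, 7/3, 1/3]].
Y = B⁻¹P = [[1, -1, 0], [5/2, -2, -1/2], [-3, 7/3, 1/3]] · [[13, 32], [16, 34], [-7, 32]] = [[-3, -2], [4, -4], [-4, -6]].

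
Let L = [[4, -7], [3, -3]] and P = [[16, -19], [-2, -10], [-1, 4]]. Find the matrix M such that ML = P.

Right-multiplying both sides by L⁻¹ gives M = PL⁻¹.
det L = 9; the adjugate gives L⁻¹ = [[-1/3, 7/9], [-1/3, 4/9]].
M = PL⁻¹ = [[16, -19], [-2, -10], [-1, 4]] · [[-1/3, 7/9], [-1/3, 4/9]] = [[1, 4], [4, -6], [-1, 1]].

M = [[1, 4], [4, -6], [-1, 1]]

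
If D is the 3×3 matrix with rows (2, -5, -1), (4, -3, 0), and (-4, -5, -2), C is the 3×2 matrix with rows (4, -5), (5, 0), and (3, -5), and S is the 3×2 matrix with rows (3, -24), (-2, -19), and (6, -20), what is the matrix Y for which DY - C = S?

DY = S + C = [[7, -29], [3, -19], [9, -25]].
Since D multiplies Y on the left, Y = D⁻¹(S + C).
det D = 4, so D⁻¹ = [[3/2, -5/4, -3/4], [2, -2, -1], [-8, 15/2, 7/2]].
Y = D⁻¹(S + C) = [[0, -1], [-1, 5], [-2, 2]].

Y = [[0, -1], [-1, 5], [-2, 2]]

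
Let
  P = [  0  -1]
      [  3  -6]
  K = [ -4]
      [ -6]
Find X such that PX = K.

P is on the left of X, so left-multiply by P⁻¹: X = P⁻¹K.
det P = 3, so P⁻¹ = [[-2, 1/3], [-1, 0]].
X = P⁻¹K = [[-2, 1/3], [-1, 0]] · [[-4], [-6]] = [[6], [4]].

X = [[6], [4]]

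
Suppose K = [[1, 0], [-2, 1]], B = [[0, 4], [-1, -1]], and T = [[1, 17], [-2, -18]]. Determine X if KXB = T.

Isolating X: multiply by K⁻¹ from the left and B⁻¹ from the right, so X = K⁻¹TB⁻¹.
det K = 1, so K⁻¹ = [[1, 0], [2, 1]].
B has determinant 4; B⁻¹ = [[-1/4, -1], [1/4, 0]].
K⁻¹T = [[1, 17], [0, 16]].
X = (K⁻¹T)B⁻¹ = [[4, -1], [4, 0]].

X = [[4, -1], [4, 0]]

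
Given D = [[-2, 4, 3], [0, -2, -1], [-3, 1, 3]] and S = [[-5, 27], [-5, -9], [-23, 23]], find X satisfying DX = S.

Left-multiplying both sides by D⁻¹ gives X = D⁻¹S.
det D = 4; the adjugate gives D⁻¹ = [[-5/4, -9/4, 1/2], [3/4, 3/4, -1/2], [-3/2, -5/2, 1]].
X = D⁻¹S = [[-5/4, -9/4, 1/2], [3/4, 3/4, -1/2], [-3/2, -5/2, 1]] · [[-5, 27], [-5, -9], [-23, 23]] = [[6, -2], [4, 2], [-3, 5]].

X = [[6, -2], [4, 2], [-3, 5]]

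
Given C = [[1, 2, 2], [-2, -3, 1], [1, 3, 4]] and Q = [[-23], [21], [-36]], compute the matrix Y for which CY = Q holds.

Y = [[-5], [-5], [-4]]

C is on the left of Y, so left-multiply by C⁻¹: Y = C⁻¹Q.
C has determinant -3; C⁻¹ = [[5, 2/3, -8/3], [-3, -2/3, 5/3], [1, 1/3, -1/3]].
Y = C⁻¹Q = [[5, 2/3, -8/3], [-3, -2/3, 5/3], [1, 1/3, -1/3]] · [[-23], [21], [-36]] = [[-5], [-5], [-4]].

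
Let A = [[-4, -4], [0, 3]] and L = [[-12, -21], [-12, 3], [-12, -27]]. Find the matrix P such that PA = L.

P = [[3, -3], [3, 5], [3, -5]]

A is on the right of P, so right-multiply by A⁻¹: P = LA⁻¹.
A has determinant -12; A⁻¹ = [[-1/4, -1/3], [0, 1/3]].
P = LA⁻¹ = [[-12, -21], [-12, 3], [-12, -27]] · [[-1/4, -1/3], [0, 1/3]] = [[3, -3], [3, 5], [3, -5]].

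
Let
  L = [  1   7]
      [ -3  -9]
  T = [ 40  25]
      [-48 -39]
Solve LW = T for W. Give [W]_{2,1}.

Left-multiplying both sides by L⁻¹ gives W = L⁻¹T.
det L = 12; the adjugate gives L⁻¹ = [[-3/4, -7/12], [1/4, 1/12]].
W = L⁻¹T = [[-3/4, -7/12], [1/4, 1/12]] · [[40, 25], [-48, -39]] = [[-2, 4], [6, 3]].

6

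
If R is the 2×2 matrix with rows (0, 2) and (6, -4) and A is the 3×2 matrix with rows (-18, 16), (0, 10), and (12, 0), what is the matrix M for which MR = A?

M = [[2, -3], [5, 0], [4, 2]]

Since R sits to the right of M, M = AR⁻¹.
det R = -12; the adjugate gives R⁻¹ = [[1/3, 1/6], [1/2, 0]].
M = AR⁻¹ = [[-18, 16], [0, 10], [12, 0]] · [[1/3, 1/6], [1/2, 0]] = [[2, -3], [5, 0], [4, 2]].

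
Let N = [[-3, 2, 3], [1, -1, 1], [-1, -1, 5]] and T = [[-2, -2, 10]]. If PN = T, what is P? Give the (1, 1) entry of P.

N is on the right of P, so right-multiply by N⁻¹: P = TN⁻¹.
det N = -6, so N⁻¹ = [[2/3, 13/6, -5/6], [1, 2, -1], [1/3, 5/6, -1/6]].
P = TN⁻¹ = [[-2, -2, 10]] · [[2/3, 13/6, -5/6], [1, 2, -1], [1/3, 5/6, -1/6]] = [[0, 0, 2]].

0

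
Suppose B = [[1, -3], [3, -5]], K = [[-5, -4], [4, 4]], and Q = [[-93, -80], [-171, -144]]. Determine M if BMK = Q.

M = [[4, 2], [-3, 3]]

Isolating M: multiply by B⁻¹ from the left and K⁻¹ from the right, so M = B⁻¹QK⁻¹.
B has determinant 4; B⁻¹ = [[-5/4, 3/4], [-3/4, 1/4]].
K has determinant -4; K⁻¹ = [[-1, -1], [1, 5/4]].
B⁻¹Q = [[-12, -8], [27, 24]].
M = (B⁻¹Q)K⁻¹ = [[4, 2], [-3, 3]].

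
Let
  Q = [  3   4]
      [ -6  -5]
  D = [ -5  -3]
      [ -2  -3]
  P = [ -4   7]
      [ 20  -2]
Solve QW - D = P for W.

W = [[-3, 0], [0, 1]]

QW = P + D = [[-9, 4], [18, -5]].
Left-multiplying both sides by Q⁻¹ gives W = Q⁻¹(P + D).
det Q = 9; the adjugate gives Q⁻¹ = [[-5/9, -4/9], [2/3, 1/3]].
W = Q⁻¹(P + D) = [[-3, 0], [0, 1]].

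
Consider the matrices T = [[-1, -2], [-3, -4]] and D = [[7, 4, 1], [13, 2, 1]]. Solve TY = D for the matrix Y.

Y = [[1, 6, 1], [-4, -5, -1]]

T is on the left of Y, so left-multiply by T⁻¹: Y = T⁻¹D.
T has determinant -2; T⁻¹ = [[2, -1], [-3/2, 1/2]].
Y = T⁻¹D = [[2, -1], [-3/2, 1/2]] · [[7, 4, 1], [13, 2, 1]] = [[1, 6, 1], [-4, -5, -1]].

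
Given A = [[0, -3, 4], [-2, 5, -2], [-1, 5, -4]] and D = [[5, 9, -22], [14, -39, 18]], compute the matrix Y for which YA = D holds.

Y = [[-3, -5, 5], [-2, -5, -4]]

Since A sits to the right of Y, Y = DA⁻¹.
det A = -2, so A⁻¹ = [[5, -4, 7], [3, -2, 4], [5/2, -3/2, 3]].
Y = DA⁻¹ = [[5, 9, -22], [14, -39, 18]] · [[5, -4, 7], [3, -2, 4], [5/2, -3/2, 3]] = [[-3, -5, 5], [-2, -5, -4]].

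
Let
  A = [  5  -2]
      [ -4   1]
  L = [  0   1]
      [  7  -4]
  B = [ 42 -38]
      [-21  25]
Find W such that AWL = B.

W = [[-4, 0], [-3, -3]]

Left-multiply by A⁻¹ and right-multiply by L⁻¹: W = A⁻¹BL⁻¹.
det A = -3; the adjugate gives A⁻¹ = [[-1/3, -2/3], [-4/3, -5/3]].
det L = -7, so L⁻¹ = [[4/7, 1/7], [1, 0]].
A⁻¹B = [[0, -4], [-21, 9]].
W = (A⁻¹B)L⁻¹ = [[-4, 0], [-3, -3]].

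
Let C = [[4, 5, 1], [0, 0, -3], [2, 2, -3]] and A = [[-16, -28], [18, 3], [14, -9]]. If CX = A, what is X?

Since C multiplies X on the left, X = C⁻¹A.
det C = -6; the adjugate gives C⁻¹ = [[-1, -17/6, 5/2], [1, 7/3, -2], [0, -1/3, 0]].
X = C⁻¹A = [[-1, -17/6, 5/2], [1, 7/3, -2], [0, -1/3, 0]] · [[-16, -28], [18, 3], [14, -9]] = [[0, -3], [-2, -3], [-6, -1]].

X = [[0, -3], [-2, -3], [-6, -1]]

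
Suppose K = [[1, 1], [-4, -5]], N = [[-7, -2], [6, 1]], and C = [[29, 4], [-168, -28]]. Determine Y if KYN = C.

Y = K⁻¹CN⁻¹ (apply K⁻¹ on the left and N⁻¹ on the right).
det K = -1; the adjugate gives K⁻¹ = [[5, 1], [-4, -1]].
det N = 5; the adjugate gives N⁻¹ = [[1/5, 2/5], [-6/5, -7/5]].
K⁻¹C = [[-23, -8], [52, 12]].
Y = (K⁻¹C)N⁻¹ = [[5, 2], [-4, 4]].

Y = [[5, 2], [-4, 4]]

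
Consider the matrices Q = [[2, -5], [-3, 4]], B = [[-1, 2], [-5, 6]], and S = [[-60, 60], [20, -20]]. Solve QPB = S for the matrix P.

P = [[5, -5], [5, -5]]

Left-multiply by Q⁻¹ and right-multiply by B⁻¹: P = Q⁻¹SB⁻¹.
det Q = -7, so Q⁻¹ = [[-4/7, -5/7], [-3/7, -2/7]].
det B = 4; the adjugate gives B⁻¹ = [[3/2, -1/2], [5/4, -1/4]].
Q⁻¹S = [[20, -20], [20, -20]].
P = (Q⁻¹S)B⁻¹ = [[5, -5], [5, -5]].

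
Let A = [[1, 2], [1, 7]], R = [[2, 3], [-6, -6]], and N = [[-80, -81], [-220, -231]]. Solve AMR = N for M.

Isolating M: multiply by A⁻¹ from the left and R⁻¹ from the right, so M = A⁻¹NR⁻¹.
A has determinant 5; A⁻¹ = [[7/5, -2/5], [-1/5, 1/5]].
det R = 6, so R⁻¹ = [[-1, -1/2], [1, 1/3]].
A⁻¹N = [[-24, -21], [-28, -30]].
M = (A⁻¹N)R⁻¹ = [[3, 5], [-2, 4]].

M = [[3, 5], [-2, 4]]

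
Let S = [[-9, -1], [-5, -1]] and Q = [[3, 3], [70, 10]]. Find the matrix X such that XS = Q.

X = [[3, -6], [-5, -5]]

Since S sits to the right of X, X = QS⁻¹.
det S = 4; the adjugate gives S⁻¹ = [[-1/4, 1/4], [5/4, -9/4]].
X = QS⁻¹ = [[3, 3], [70, 10]] · [[-1/4, 1/4], [5/4, -9/4]] = [[3, -6], [-5, -5]].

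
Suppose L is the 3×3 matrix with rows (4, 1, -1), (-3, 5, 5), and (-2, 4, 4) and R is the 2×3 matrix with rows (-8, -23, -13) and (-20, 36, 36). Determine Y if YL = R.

Since L sits to the right of Y, Y = RL⁻¹.
det L = 4, so L⁻¹ = [[0, -2, 5/2], [1/2, 7/2, -17/4], [-1/2, -9/2, 23/4]].
Y = RL⁻¹ = [[-8, -23, -13], [-20, 36, 36]] · [[0, -2, 5/2], [1/2, 7/2, -17/4], [-1/2, -9/2, 23/4]] = [[-5, -6, 3], [0, 4, 4]].

Y = [[-5, -6, 3], [0, 4, 4]]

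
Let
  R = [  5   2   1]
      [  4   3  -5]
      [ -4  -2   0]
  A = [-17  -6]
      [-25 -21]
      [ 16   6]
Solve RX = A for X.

Left-multiplying both sides by R⁻¹ gives X = R⁻¹A.
det R = -6, so R⁻¹ = [[5/3, 1/3, 13/6], [-10/3, -2/3, -29/6], [-2/3, -1/3, -7/6]].
X = R⁻¹A = [[5/3, 1/3, 13/6], [-10/3, -2/3, -29/6], [-2/3, -1/3, -7/6]] · [[-17, -6], [-25, -21], [16, 6]] = [[-2, -4], [-4, 5], [1, 4]].

X = [[-2, -4], [-4, 5], [1, 4]]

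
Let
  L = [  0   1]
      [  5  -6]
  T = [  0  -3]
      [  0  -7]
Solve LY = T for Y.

L is on the left of Y, so left-multiply by L⁻¹: Y = L⁻¹T.
det L = -5, so L⁻¹ = [[6/5, 1/5], [1, 0]].
Y = L⁻¹T = [[6/5, 1/5], [1, 0]] · [[0, -3], [0, -7]] = [[0, -5], [0, -3]].

Y = [[0, -5], [0, -3]]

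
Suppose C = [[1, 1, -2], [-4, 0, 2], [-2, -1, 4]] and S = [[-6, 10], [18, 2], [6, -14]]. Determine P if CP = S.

Since C multiplies P on the left, P = C⁻¹S.
det C = 6, so C⁻¹ = [[1/3, -1/3, 1/3], [2, 0, 1], [2/3, -1/6, 2/3]].
P = C⁻¹S = [[1/3, -1/3, 1/3], [2, 0, 1], [2/3, -1/6, 2/3]] · [[-6, 10], [18, 2], [6, -14]] = [[-6, -2], [-6, 6], [-3, -3]].

P = [[-6, -2], [-6, 6], [-3, -3]]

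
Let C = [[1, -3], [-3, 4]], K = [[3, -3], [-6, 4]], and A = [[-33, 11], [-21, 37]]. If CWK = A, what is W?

Isolating W: multiply by C⁻¹ from the left and K⁻¹ from the right, so W = C⁻¹AK⁻¹.
det C = -5; the adjugate gives C⁻¹ = [[-4/5, -3/5], [-3/5, -1/5]].
K has determinant -6; K⁻¹ = [[-2/3, -1/2], [-1, -1/2]].
C⁻¹A = [[39, -31], [24, -14]].
W = (C⁻¹A)K⁻¹ = [[5, -4], [-2, -5]].

W = [[5, -4], [-2, -5]]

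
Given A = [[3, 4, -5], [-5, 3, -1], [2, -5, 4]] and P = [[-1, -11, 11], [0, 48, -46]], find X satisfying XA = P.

Right-multiplying both sides by A⁻¹ gives X = PA⁻¹.
A has determinant -2; A⁻¹ = [[-7/2, -9/2, -11/2], [-9, -11, -14], [-19/2, -23/2, -29/2]].
X = PA⁻¹ = [[-1, -11, 11], [0, 48, -46]] · [[-7/2, -9/2, -11/2], [-9, -11, -14], [-19/2, -23/2, -29/2]] = [[-2, -1, 0], [5, 1, -5]].

X = [[-2, -1, 0], [5, 1, -5]]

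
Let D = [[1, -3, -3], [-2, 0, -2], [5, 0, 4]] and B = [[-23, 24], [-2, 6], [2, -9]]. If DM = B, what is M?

M = [[-2, 3], [4, -1], [3, -6]]

Since D multiplies M on the left, M = D⁻¹B.
D has determinant 6; D⁻¹ = [[0, 2, 1], [-1/3, 19/6, 4/3], [0, -5/2, -1]].
M = D⁻¹B = [[0, 2, 1], [-1/3, 19/6, 4/3], [0, -5/2, -1]] · [[-23, 24], [-2, 6], [2, -9]] = [[-2, 3], [4, -1], [3, -6]].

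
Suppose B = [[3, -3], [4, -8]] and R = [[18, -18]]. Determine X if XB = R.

X = [[6, 0]]

Since B sits to the right of X, X = RB⁻¹.
B has determinant -12; B⁻¹ = [[2/3, -1/4], [1/3, -1/4]].
X = RB⁻¹ = [[18, -18]] · [[2/3, -1/4], [1/3, -1/4]] = [[6, 0]].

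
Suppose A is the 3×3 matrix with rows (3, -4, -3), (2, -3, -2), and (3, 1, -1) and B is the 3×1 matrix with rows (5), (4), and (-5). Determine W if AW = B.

W = [[-1], [-2], [0]]

Left-multiplying both sides by A⁻¹ gives W = A⁻¹B.
det A = -2, so A⁻¹ = [[-5/2, 7/2, 1/2], [2, -3, 0], [-11/2, 15/2, 1/2]].
W = A⁻¹B = [[-5/2, 7/2, 1/2], [2, -3, 0], [-11/2, 15/2, 1/2]] · [[5], [4], [-5]] = [[-1], [-2], [0]].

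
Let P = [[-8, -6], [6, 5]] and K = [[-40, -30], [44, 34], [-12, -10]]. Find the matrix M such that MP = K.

P is on the right of M, so right-multiply by P⁻¹: M = KP⁻¹.
det P = -4, so P⁻¹ = [[-5/4, -3/2], [3/2, 2]].
M = KP⁻¹ = [[-40, -30], [44, 34], [-12, -10]] · [[-5/4, -3/2], [3/2, 2]] = [[5, 0], [-4, 2], [0, -2]].

M = [[5, 0], [-4, 2], [0, -2]]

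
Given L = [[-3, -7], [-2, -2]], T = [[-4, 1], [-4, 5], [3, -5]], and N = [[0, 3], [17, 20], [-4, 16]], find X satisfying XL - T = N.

X = [[-2, 5], [-3, -2], [-3, 5]]

XL = N + T = [[-4, 4], [13, 25], [-1, 11]].
Right-multiplying both sides by L⁻¹ gives X = (N + T)L⁻¹.
L has determinant -8; L⁻¹ = [[1/4, -7/8], [-1/4, 3/8]].
X = (N + T)L⁻¹ = [[-2, 5], [-3, -2], [-3, 5]].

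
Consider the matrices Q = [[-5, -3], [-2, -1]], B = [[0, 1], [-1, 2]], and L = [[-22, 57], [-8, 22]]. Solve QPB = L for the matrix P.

P = [[-5, -2], [4, -4]]

P = Q⁻¹LB⁻¹ (apply Q⁻¹ on the left and B⁻¹ on the right).
det Q = -1, so Q⁻¹ = [[1, -3], [-2, 5]].
B has determinant 1; B⁻¹ = [[2, -1], [1, 0]].
Q⁻¹L = [[2, -9], [4, -4]].
P = (Q⁻¹L)B⁻¹ = [[-5, -2], [4, -4]].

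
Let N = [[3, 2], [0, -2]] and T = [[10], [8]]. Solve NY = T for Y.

Since N multiplies Y on the left, Y = N⁻¹T.
det N = -6, so N⁻¹ = [[1/3, 1/3], [0, -1/2]].
Y = N⁻¹T = [[1/3, 1/3], [0, -1/2]] · [[10], [8]] = [[6], [-4]].

Y = [[6], [-4]]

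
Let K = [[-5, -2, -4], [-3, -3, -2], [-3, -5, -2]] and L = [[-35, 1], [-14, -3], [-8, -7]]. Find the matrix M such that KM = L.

M = [[5, -1], [-3, 2], [4, 0]]

K is on the left of M, so left-multiply by K⁻¹: M = K⁻¹L.
det K = -4; the adjugate gives K⁻¹ = [[1, -4, 2], [0, 1/2, -1/2], [-3/2, 19/4, -9/4]].
M = K⁻¹L = [[1, -4, 2], [0, 1/2, -1/2], [-3/2, 19/4, -9/4]] · [[-35, 1], [-14, -3], [-8, -7]] = [[5, -1], [-3, 2], [4, 0]].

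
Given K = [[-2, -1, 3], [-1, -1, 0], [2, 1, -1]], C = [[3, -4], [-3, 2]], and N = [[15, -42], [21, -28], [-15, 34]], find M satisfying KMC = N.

Left-multiply by K⁻¹ and right-multiply by C⁻¹: M = K⁻¹NC⁻¹.
det K = 2, so K⁻¹ = [[1/2, 1, 3/2], [-1/2, -2, -3/2], [1/2, 0, 1/2]].
C has determinant -6; C⁻¹ = [[-1/3, -2/3], [-1/2, -1/2]].
K⁻¹N = [[6, 2], [-27, 26], [0, -4]].
M = (K⁻¹N)C⁻¹ = [[-3, -5], [-4, 5], [2, 2]].

M = [[-3, -5], [-4, 5], [2, 2]]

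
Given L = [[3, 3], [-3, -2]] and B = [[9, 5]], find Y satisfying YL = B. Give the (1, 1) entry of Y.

-1

Right-multiplying both sides by L⁻¹ gives Y = BL⁻¹.
L has determinant 3; L⁻¹ = [[-2/3, -1], [1, 1]].
Y = BL⁻¹ = [[9, 5]] · [[-2/3, -1], [1, 1]] = [[-1, -4]].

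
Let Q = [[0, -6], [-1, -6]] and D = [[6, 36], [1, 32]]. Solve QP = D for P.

Q is on the left of P, so left-multiply by Q⁻¹: P = Q⁻¹D.
det Q = -6; the adjugate gives Q⁻¹ = [[1, -1], [-1/6, 0]].
P = Q⁻¹D = [[1, -1], [-1/6, 0]] · [[6, 36], [1, 32]] = [[5, 4], [-1, -6]].

P = [[5, 4], [-1, -6]]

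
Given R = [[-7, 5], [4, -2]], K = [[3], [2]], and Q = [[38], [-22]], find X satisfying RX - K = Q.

RX = Q + K = [[41], [-20]].
Left-multiplying both sides by R⁻¹ gives X = R⁻¹(Q + K).
det R = -6, so R⁻¹ = [[1/3, 5/6], [2/3, 7/6]].
X = R⁻¹(Q + K) = [[-3], [4]].

X = [[-3], [4]]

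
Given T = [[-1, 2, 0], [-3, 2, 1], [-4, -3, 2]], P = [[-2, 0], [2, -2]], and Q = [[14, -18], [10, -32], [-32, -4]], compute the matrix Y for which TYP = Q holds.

Isolating Y: multiply by T⁻¹ from the left and P⁻¹ from the right, so Y = T⁻¹QP⁻¹.
T has determinant -3; T⁻¹ = [[-7/3, 4/3, -2/3], [-2/3, 2/3, -1/3], [-17/3, 11/3, -4/3]].
P has determinant 4; P⁻¹ = [[-1/2, 0], [-1/2, -1/2]].
T⁻¹Q = [[2, 2], [8, -8], [0, -10]].
Y = (T⁻¹Q)P⁻¹ = [[-2, -1], [0, 4], [5, 5]].

Y = [[-2, -1], [0, 4], [5, 5]]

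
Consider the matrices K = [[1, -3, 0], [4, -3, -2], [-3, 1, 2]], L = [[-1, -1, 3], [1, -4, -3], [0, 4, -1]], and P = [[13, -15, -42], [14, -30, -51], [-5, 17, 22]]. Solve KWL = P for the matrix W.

Left-multiply by K⁻¹ and right-multiply by L⁻¹: W = K⁻¹PL⁻¹.
K has determinant 2; K⁻¹ = [[-2, 3, 3], [-1, 1, 1], [-5/2, 4, 9/2]].
L has determinant -5; L⁻¹ = [[-16/5, -11/5, -3], [-1/5, -1/5, 0], [-4/5, -4/5, -1]].
K⁻¹P = [[1, -9, -3], [-4, 2, 13], [1, -6, 0]].
W = (K⁻¹P)L⁻¹ = [[1, 2, 0], [2, -2, -1], [-2, -1, -3]].

W = [[1, 2, 0], [2, -2, -1], [-2, -1, -3]]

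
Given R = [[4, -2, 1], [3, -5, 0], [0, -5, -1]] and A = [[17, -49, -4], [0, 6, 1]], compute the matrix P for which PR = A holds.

Right-multiplying both sides by R⁻¹ gives P = AR⁻¹.
det R = -1, so R⁻¹ = [[-5, 7, -5], [-3, 4, -3], [15, -20, 14]].
P = AR⁻¹ = [[17, -49, -4], [0, 6, 1]] · [[-5, 7, -5], [-3, 4, -3], [15, -20, 14]] = [[2, 3, 6], [-3, 4, -4]].

P = [[2, 3, 6], [-3, 4, -4]]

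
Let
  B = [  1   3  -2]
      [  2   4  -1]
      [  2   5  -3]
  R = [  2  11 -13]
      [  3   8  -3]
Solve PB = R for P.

P = [[4, -4, 3], [5, 2, -3]]

Since B sits to the right of P, P = RB⁻¹.
det B = 1; the adjugate gives B⁻¹ = [[-7, -1, 5], [4, 1, -3], [2, 1, -2]].
P = RB⁻¹ = [[2, 11, -13], [3, 8, -3]] · [[-7, -1, 5], [4, 1, -3], [2, 1, -2]] = [[4, -4, 3], [5, 2, -3]].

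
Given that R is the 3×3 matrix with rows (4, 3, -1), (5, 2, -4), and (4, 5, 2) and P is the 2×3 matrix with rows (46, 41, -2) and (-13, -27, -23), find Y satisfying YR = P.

Y = [[4, 2, 5], [-1, 3, -6]]

Right-multiplying both sides by R⁻¹ gives Y = PR⁻¹.
R has determinant 1; R⁻¹ = [[24, -11, -10], [-26, 12, 11], [17, -8, -7]].
Y = PR⁻¹ = [[46, 41, -2], [-13, -27, -23]] · [[24, -11, -10], [-26, 12, 11], [17, -8, -7]] = [[4, 2, 5], [-1, 3, -6]].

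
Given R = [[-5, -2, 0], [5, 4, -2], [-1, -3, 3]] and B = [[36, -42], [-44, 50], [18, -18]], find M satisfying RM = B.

M = [[-6, 6], [-3, 6], [1, 2]]

Since R multiplies M on the left, M = R⁻¹B.
det R = -4; the adjugate gives R⁻¹ = [[-3/2, -3/2, -1], [13/4, 15/4, 5/2], [11/4, 13/4, 5/2]].
M = R⁻¹B = [[-3/2, -3/2, -1], [13/4, 15/4, 5/2], [11/4, 13/4, 5/2]] · [[36, -42], [-44, 50], [18, -18]] = [[-6, 6], [-3, 6], [1, 2]].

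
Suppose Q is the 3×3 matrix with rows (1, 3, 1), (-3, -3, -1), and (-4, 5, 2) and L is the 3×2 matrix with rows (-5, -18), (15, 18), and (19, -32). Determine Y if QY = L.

Since Q multiplies Y on the left, Y = Q⁻¹L.
det Q = 2, so Q⁻¹ = [[-1/2, -1/2, 0], [5, 3, -1], [-27/2, -17/2, 3]].
Y = Q⁻¹L = [[-1/2, -1/2, 0], [5, 3, -1], [-27/2, -17/2, 3]] · [[-5, -18], [15, 18], [19, -32]] = [[-5, 0], [1, -4], [-3, -6]].

Y = [[-5, 0], [1, -4], [-3, -6]]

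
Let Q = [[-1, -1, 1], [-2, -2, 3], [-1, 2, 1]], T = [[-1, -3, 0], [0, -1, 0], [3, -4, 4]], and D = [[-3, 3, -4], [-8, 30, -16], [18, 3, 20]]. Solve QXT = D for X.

X = [[-3, 0, -3], [-1, -5, 2], [-4, -4, -2]]

Left-multiply by Q⁻¹ and right-multiply by T⁻¹: X = Q⁻¹DT⁻¹.
det Q = 3, so Q⁻¹ = [[-8/3, 1, -1/3], [-1/3, 0, 1/3], [-2, 1, 0]].
det T = 4; the adjugate gives T⁻¹ = [[-1, 3, 0], [0, -1, 0], [3/4, -13/4, 1/4]].
Q⁻¹D = [[-6, 21, -12], [7, 0, 8], [-2, 24, -8]].
X = (Q⁻¹D)T⁻¹ = [[-3, 0, -3], [-1, -5, 2], [-4, -4, -2]].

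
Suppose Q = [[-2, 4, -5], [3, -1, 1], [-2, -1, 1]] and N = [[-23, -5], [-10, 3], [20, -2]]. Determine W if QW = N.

W = [[-6, 1], [-5, 3], [3, 3]]

Since Q multiplies W on the left, W = Q⁻¹N.
det Q = 5; the adjugate gives Q⁻¹ = [[0, 1/5, -1/5], [-1, -12/5, -13/5], [-1, -2, -2]].
W = Q⁻¹N = [[0, 1/5, -1/5], [-1, -12/5, -13/5], [-1, -2, -2]] · [[-23, -5], [-10, 3], [20, -2]] = [[-6, 1], [-5, 3], [3, 3]].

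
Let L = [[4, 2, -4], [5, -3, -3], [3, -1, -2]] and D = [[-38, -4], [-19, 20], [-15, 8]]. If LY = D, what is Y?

Since L multiplies Y on the left, Y = L⁻¹D.
L has determinant -2; L⁻¹ = [[-3/2, -4, 9], [-1/2, -2, 4], [-2, -5, 11]].
Y = L⁻¹D = [[-3/2, -4, 9], [-1/2, -2, 4], [-2, -5, 11]] · [[-38, -4], [-19, 20], [-15, 8]] = [[-2, -2], [-3, -6], [6, -4]].

Y = [[-2, -2], [-3, -6], [6, -4]]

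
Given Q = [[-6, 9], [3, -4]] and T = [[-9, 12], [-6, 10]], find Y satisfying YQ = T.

Q is on the right of Y, so right-multiply by Q⁻¹: Y = TQ⁻¹.
Q has determinant -3; Q⁻¹ = [[4/3, 3], [1, 2]].
Y = TQ⁻¹ = [[-9, 12], [-6, 10]] · [[4/3, 3], [1, 2]] = [[0, -3], [2, 2]].

Y = [[0, -3], [2, 2]]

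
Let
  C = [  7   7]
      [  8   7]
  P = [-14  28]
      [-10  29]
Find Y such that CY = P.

C is on the left of Y, so left-multiply by C⁻¹: Y = C⁻¹P.
det C = -7, so C⁻¹ = [[-1, 1], [8/7, -1]].
Y = C⁻¹P = [[-1, 1], [8/7, -1]] · [[-14, 28], [-10, 29]] = [[4, 1], [-6, 3]].

Y = [[4, 1], [-6, 3]]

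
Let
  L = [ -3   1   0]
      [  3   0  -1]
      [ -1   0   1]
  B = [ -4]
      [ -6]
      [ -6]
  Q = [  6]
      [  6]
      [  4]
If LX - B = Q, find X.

LX = Q + B = [[2], [0], [-2]].
Since L multiplies X on the left, X = L⁻¹(Q + B).
det L = -2; the adjugate gives L⁻¹ = [[0, 1/2, 1/2], [1, 3/2, 3/2], [0, 1/2, 3/2]].
X = L⁻¹(Q + B) = [[-1], [-1], [-3]].

X = [[-1], [-1], [-3]]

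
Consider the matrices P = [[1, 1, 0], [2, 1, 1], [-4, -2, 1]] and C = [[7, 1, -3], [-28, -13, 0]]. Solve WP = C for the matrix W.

W = [[-5, 0, -3], [2, -5, 5]]

Right-multiplying both sides by P⁻¹ gives W = CP⁻¹.
P has determinant -3; P⁻¹ = [[-1, 1/3, -1/3], [2, -1/3, 1/3], [0, 2/3, 1/3]].
W = CP⁻¹ = [[7, 1, -3], [-28, -13, 0]] · [[-1, 1/3, -1/3], [2, -1/3, 1/3], [0, 2/3, 1/3]] = [[-5, 0, -3], [2, -5, 5]].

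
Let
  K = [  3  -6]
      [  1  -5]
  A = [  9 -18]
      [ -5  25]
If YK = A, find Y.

K is on the right of Y, so right-multiply by K⁻¹: Y = AK⁻¹.
K has determinant -9; K⁻¹ = [[5/9, -2/3], [1/9, -1/3]].
Y = AK⁻¹ = [[9, -18], [-5, 25]] · [[5/9, -2/3], [1/9, -1/3]] = [[3, 0], [0, -5]].

Y = [[3, 0], [0, -5]]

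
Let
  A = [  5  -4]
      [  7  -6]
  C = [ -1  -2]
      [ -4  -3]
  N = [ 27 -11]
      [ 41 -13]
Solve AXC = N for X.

X = [[5, -1], [0, 2]]

Isolating X: multiply by A⁻¹ from the left and C⁻¹ from the right, so X = A⁻¹NC⁻¹.
A has determinant -2; A⁻¹ = [[3, -2], [7/2, -5/2]].
det C = -5, so C⁻¹ = [[3/5, -2/5], [-4/5, 1/5]].
A⁻¹N = [[-1, -7], [-8, -6]].
X = (A⁻¹N)C⁻¹ = [[5, -1], [0, 2]].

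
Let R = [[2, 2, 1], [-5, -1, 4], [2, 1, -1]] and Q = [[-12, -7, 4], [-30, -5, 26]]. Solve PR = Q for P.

Right-multiplying both sides by R⁻¹ gives P = QR⁻¹.
det R = -3; the adjugate gives R⁻¹ = [[1, -1, -3], [-1, 4/3, 13/3], [1, -2/3, -8/3]].
P = QR⁻¹ = [[-12, -7, 4], [-30, -5, 26]] · [[1, -1, -3], [-1, 4/3, 13/3], [1, -2/3, -8/3]] = [[-1, 0, -5], [1, 6, -1]].

P = [[-1, 0, -5], [1, 6, -1]]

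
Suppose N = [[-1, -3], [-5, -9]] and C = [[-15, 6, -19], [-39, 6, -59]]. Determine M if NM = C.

Since N multiplies M on the left, M = N⁻¹C.
N has determinant -6; N⁻¹ = [[3/2, -1/2], [-5/6, 1/6]].
M = N⁻¹C = [[3/2, -1/2], [-5/6, 1/6]] · [[-15, 6, -19], [-39, 6, -59]] = [[-3, 6, 1], [6, -4, 6]].

M = [[-3, 6, 1], [6, -4, 6]]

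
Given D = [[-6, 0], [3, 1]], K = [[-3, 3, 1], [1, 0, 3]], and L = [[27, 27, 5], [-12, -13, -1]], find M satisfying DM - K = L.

M = [[-4, -5, -1], [1, 2, 5]]

DM = L + K = [[24, 30, 6], [-11, -13, 2]].
D is on the left of M, so left-multiply by D⁻¹: M = D⁻¹(L + K).
det D = -6; the adjugate gives D⁻¹ = [[-1/6, 0], [1/2, 1]].
M = D⁻¹(L + K) = [[-4, -5, -1], [1, 2, 5]].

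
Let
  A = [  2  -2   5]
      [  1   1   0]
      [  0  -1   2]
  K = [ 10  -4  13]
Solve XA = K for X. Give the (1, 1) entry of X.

Since A sits to the right of X, X = KA⁻¹.
det A = 3; the adjugate gives A⁻¹ = [[2/3, -1/3, -5/3], [-2/3, 4/3, 5/3], [-1/3, 2/3, 4/3]].
X = KA⁻¹ = [[10, -4, 13]] · [[2/3, -1/3, -5/3], [-2/3, 4/3, 5/3], [-1/3, 2/3, 4/3]] = [[5, 0, -6]].

5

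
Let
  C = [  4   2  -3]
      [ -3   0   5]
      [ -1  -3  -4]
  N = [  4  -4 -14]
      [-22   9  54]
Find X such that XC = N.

X = [[-2, -4, 0], [-3, 5, -5]]

Right-multiplying both sides by C⁻¹ gives X = NC⁻¹.
C has determinant -1; C⁻¹ = [[-15, -17, -10], [17, 19, 11], [-9, -10, -6]].
X = NC⁻¹ = [[4, -4, -14], [-22, 9, 54]] · [[-15, -17, -10], [17, 19, 11], [-9, -10, -6]] = [[-2, -4, 0], [-3, 5, -5]].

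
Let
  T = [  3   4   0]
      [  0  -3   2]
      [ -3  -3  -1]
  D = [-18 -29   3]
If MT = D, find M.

T is on the right of M, so right-multiply by T⁻¹: M = DT⁻¹.
det T = 3; the adjugate gives T⁻¹ = [[3, 4/3, 8/3], [-2, -1, -2], [-3, -1, -3]].
M = DT⁻¹ = [[-18, -29, 3]] · [[3, 4/3, 8/3], [-2, -1, -2], [-3, -1, -3]] = [[-5, 2, 1]].

M = [[-5, 2, 1]]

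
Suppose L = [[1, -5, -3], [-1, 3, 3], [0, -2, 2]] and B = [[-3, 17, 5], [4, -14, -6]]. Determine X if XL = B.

X = [[-2, 1, -2], [-2, -6, 3]]

Right-multiplying both sides by L⁻¹ gives X = BL⁻¹.
det L = -4; the adjugate gives L⁻¹ = [[-3, -4, 3/2], [-1/2, -1/2, 0], [-1/2, -1/2, 1/2]].
X = BL⁻¹ = [[-3, 17, 5], [4, -14, -6]] · [[-3, -4, 3/2], [-1/2, -1/2, 0], [-1/2, -1/2, 1/2]] = [[-2, 1, -2], [-2, -6, 3]].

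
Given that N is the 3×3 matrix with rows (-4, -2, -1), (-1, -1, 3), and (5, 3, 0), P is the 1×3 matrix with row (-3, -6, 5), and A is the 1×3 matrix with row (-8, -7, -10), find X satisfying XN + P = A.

X = [[0, -5, -2]]

XN = A − P = [[-5, -1, -15]].
Since N sits to the right of X, X = (A − P)N⁻¹.
det N = 4; the adjugate gives N⁻¹ = [[-9/4, -3/4, -7/4], [15/4, 5/4, 13/4], [1/2, 1/2, 1/2]].
X = (A − P)N⁻¹ = [[0, -5, -2]].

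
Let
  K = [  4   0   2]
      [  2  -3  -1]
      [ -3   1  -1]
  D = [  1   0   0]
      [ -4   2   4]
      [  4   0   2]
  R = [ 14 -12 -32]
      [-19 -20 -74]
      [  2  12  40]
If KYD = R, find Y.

Left-multiply by K⁻¹ and right-multiply by D⁻¹: Y = K⁻¹RD⁻¹.
det K = 2, so K⁻¹ = [[2, 1, 3], [5/2, 1, 4], [-7/2, -2, -6]].
D has determinant 4; D⁻¹ = [[1, 0, 0], [6, 1/2, -1], [-2, 0, 1/2]].
K⁻¹R = [[15, -8, -18], [24, -2, 6], [-23, 10, 20]].
Y = (K⁻¹R)D⁻¹ = [[3, -4, -1], [0, -1, 5], [-3, 5, 0]].

Y = [[3, -4, -1], [0, -1, 5], [-3, 5, 0]]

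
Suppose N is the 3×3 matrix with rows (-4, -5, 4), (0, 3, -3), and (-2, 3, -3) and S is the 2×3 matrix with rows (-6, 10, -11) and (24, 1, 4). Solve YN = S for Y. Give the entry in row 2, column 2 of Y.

Right-multiplying both sides by N⁻¹ gives Y = SN⁻¹.
det N = -6; the adjugate gives N⁻¹ = [[0, 1/2, -1/2], [-1, -10/3, 2], [-1, -11/3, 2]].
Y = SN⁻¹ = [[-6, 10, -11], [24, 1, 4]] · [[0, 1/2, -1/2], [-1, -10/3, 2], [-1, -11/3, 2]] = [[1, 4, 1], [-5, -6, -2]].

-6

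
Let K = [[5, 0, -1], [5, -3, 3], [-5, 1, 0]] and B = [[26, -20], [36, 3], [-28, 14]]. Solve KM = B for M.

Left-multiplying both sides by K⁻¹ gives M = K⁻¹B.
det K = -5; the adjugate gives K⁻¹ = [[3/5, 1/5, 3/5], [3, 1, 4], [2, 1, 3]].
M = K⁻¹B = [[3/5, 1/5, 3/5], [3, 1, 4], [2, 1, 3]] · [[26, -20], [36, 3], [-28, 14]] = [[6, -3], [2, -1], [4, 5]].

M = [[6, -3], [2, -1], [4, 5]]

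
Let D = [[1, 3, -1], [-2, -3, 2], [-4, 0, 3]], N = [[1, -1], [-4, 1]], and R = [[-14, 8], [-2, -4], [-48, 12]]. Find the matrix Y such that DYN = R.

Left-multiply by D⁻¹ and right-multiply by N⁻¹: Y = D⁻¹RN⁻¹.
det D = -3; the adjugate gives D⁻¹ = [[3, 3, -1], [2/3, 1/3, 0], [4, 4, -1]].
det N = -3; the adjugate gives N⁻¹ = [[-1/3, -1/3], [-4/3, -1/3]].
D⁻¹R = [[0, 0], [-10, 4], [-16, 4]].
Y = (D⁻¹R)N⁻¹ = [[0, 0], [-2, 2], [0, 4]].

Y = [[0, 0], [-2, 2], [0, 4]]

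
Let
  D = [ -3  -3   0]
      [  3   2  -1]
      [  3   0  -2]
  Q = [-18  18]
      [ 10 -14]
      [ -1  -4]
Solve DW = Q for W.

W = [[3, 0], [3, -6], [5, 2]]

Since D multiplies W on the left, W = D⁻¹Q.
D has determinant 3; D⁻¹ = [[-4/3, -2, 1], [1, 2, -1], [-2, -3, 1]].
W = D⁻¹Q = [[-4/3, -2, 1], [1, 2, -1], [-2, -3, 1]] · [[-18, 18], [10, -14], [-1, -4]] = [[3, 0], [3, -6], [5, 2]].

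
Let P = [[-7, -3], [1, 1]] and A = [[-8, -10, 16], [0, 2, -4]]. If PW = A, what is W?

W = [[2, 1, -1], [-2, 1, -3]]

Since P multiplies W on the left, W = P⁻¹A.
det P = -4, so P⁻¹ = [[-1/4, -3/4], [1/4, 7/4]].
W = P⁻¹A = [[-1/4, -3/4], [1/4, 7/4]] · [[-8, -10, 16], [0, 2, -4]] = [[2, 1, -1], [-2, 1, -3]].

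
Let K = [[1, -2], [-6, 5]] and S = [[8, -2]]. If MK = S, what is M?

Right-multiplying both sides by K⁻¹ gives M = SK⁻¹.
det K = -7; the adjugate gives K⁻¹ = [[-5/7, -2/7], [-6/7, -1/7]].
M = SK⁻¹ = [[8, -2]] · [[-5/7, -2/7], [-6/7, -1/7]] = [[-4, -2]].

M = [[-4, -2]]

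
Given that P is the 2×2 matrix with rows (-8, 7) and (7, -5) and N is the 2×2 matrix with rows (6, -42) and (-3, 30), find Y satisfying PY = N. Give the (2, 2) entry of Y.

-6

Left-multiplying both sides by P⁻¹ gives Y = P⁻¹N.
det P = -9, so P⁻¹ = [[5/9, 7/9], [7/9, 8/9]].
Y = P⁻¹N = [[5/9, 7/9], [7/9, 8/9]] · [[6, -42], [-3, 30]] = [[1, 0], [2, -6]].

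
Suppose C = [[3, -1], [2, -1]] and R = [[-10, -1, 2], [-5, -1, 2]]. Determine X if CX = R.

X = [[-5, 0, 0], [-5, 1, -2]]

Left-multiplying both sides by C⁻¹ gives X = C⁻¹R.
C has determinant -1; C⁻¹ = [[1, -1], [2, -3]].
X = C⁻¹R = [[1, -1], [2, -3]] · [[-10, -1, 2], [-5, -1, 2]] = [[-5, 0, 0], [-5, 1, -2]].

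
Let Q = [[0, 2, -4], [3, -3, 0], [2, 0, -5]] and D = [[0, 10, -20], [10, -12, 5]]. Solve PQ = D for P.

P = [[5, 0, 0], [0, 4, -1]]

Right-multiplying both sides by Q⁻¹ gives P = DQ⁻¹.
Q has determinant 6; Q⁻¹ = [[5/2, 5/3, -2], [5/2, 4/3, -2], [1, 2/3, -1]].
P = DQ⁻¹ = [[0, 10, -20], [10, -12, 5]] · [[5/2, 5/3, -2], [5/2, 4/3, -2], [1, 2/3, -1]] = [[5, 0, 0], [0, 4, -1]].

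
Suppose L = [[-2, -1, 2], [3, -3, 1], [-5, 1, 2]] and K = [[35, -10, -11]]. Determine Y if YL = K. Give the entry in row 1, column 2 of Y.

Since L sits to the right of Y, Y = KL⁻¹.
det L = 1; the adjugate gives L⁻¹ = [[-7, 4, 5], [-11, 6, 8], [-12, 7, 9]].
Y = KL⁻¹ = [[35, -10, -11]] · [[-7, 4, 5], [-11, 6, 8], [-12, 7, 9]] = [[-3, 3, -4]].

3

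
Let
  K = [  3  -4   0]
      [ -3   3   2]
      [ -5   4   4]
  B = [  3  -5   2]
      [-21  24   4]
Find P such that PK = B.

Right-multiplying both sides by K⁻¹ gives P = BK⁻¹.
det K = 4, so K⁻¹ = [[1, 4, -2], [1/2, 3, -3/2], [3/4, 2, -3/4]].
P = BK⁻¹ = [[3, -5, 2], [-21, 24, 4]] · [[1, 4, -2], [1/2, 3, -3/2], [3/4, 2, -3/4]] = [[2, 1, 0], [-6, -4, 3]].

P = [[2, 1, 0], [-6, -4, 3]]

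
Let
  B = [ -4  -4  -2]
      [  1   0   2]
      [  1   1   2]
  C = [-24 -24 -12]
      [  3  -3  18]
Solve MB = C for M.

Since B sits to the right of M, M = CB⁻¹.
B has determinant 6; B⁻¹ = [[-1/3, 1, -4/3], [0, -1, 1], [1/6, 0, 2/3]].
M = CB⁻¹ = [[-24, -24, -12], [3, -3, 18]] · [[-1/3, 1, -4/3], [0, -1, 1], [1/6, 0, 2/3]] = [[6, 0, 0], [2, 6, 5]].

M = [[6, 0, 0], [2, 6, 5]]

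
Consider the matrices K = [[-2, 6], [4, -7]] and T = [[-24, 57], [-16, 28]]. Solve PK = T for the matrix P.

Since K sits to the right of P, P = TK⁻¹.
K has determinant -10; K⁻¹ = [[7/10, 3/5], [2/5, 1/5]].
P = TK⁻¹ = [[-24, 57], [-16, 28]] · [[7/10, 3/5], [2/5, 1/5]] = [[6, -3], [0, -4]].

P = [[6, -3], [0, -4]]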